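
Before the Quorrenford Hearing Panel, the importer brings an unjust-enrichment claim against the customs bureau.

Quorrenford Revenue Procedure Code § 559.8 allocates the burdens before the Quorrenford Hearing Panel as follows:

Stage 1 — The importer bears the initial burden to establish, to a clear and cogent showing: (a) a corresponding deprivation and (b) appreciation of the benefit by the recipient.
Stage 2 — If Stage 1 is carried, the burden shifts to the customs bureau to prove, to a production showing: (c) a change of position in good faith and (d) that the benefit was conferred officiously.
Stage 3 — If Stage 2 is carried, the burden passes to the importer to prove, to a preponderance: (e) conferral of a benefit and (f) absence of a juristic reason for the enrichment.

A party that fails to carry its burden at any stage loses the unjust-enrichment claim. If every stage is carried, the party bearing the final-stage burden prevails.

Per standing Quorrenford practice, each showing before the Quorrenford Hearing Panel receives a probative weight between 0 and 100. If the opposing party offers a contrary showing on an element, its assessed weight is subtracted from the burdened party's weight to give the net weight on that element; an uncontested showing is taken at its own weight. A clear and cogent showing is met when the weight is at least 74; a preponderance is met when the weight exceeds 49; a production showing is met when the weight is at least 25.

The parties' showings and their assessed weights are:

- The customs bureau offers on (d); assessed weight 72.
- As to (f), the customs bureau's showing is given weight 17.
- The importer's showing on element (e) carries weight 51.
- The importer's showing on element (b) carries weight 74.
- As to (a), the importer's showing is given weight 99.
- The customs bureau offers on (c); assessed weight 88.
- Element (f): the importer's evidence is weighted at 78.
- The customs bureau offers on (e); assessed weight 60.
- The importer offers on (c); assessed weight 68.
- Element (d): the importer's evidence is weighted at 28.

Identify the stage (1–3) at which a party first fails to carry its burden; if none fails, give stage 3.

Stage 1 (importer, a clear and cogent showing, weight is at least 74): (a) 99 ≥ 74 — meets; (b) 74 ≥ 74 — meets.
  All elements met. The burden passes to the customs bureau.
Stage 2 (customs bureau, a production showing, weight is at least 25): (c) net 88−68=20 < 25 — fails; (d) net 72−28=44 ≥ 25 — meets.
  The customs bureau does not carry Stage 2.
The importer prevails.

stage 2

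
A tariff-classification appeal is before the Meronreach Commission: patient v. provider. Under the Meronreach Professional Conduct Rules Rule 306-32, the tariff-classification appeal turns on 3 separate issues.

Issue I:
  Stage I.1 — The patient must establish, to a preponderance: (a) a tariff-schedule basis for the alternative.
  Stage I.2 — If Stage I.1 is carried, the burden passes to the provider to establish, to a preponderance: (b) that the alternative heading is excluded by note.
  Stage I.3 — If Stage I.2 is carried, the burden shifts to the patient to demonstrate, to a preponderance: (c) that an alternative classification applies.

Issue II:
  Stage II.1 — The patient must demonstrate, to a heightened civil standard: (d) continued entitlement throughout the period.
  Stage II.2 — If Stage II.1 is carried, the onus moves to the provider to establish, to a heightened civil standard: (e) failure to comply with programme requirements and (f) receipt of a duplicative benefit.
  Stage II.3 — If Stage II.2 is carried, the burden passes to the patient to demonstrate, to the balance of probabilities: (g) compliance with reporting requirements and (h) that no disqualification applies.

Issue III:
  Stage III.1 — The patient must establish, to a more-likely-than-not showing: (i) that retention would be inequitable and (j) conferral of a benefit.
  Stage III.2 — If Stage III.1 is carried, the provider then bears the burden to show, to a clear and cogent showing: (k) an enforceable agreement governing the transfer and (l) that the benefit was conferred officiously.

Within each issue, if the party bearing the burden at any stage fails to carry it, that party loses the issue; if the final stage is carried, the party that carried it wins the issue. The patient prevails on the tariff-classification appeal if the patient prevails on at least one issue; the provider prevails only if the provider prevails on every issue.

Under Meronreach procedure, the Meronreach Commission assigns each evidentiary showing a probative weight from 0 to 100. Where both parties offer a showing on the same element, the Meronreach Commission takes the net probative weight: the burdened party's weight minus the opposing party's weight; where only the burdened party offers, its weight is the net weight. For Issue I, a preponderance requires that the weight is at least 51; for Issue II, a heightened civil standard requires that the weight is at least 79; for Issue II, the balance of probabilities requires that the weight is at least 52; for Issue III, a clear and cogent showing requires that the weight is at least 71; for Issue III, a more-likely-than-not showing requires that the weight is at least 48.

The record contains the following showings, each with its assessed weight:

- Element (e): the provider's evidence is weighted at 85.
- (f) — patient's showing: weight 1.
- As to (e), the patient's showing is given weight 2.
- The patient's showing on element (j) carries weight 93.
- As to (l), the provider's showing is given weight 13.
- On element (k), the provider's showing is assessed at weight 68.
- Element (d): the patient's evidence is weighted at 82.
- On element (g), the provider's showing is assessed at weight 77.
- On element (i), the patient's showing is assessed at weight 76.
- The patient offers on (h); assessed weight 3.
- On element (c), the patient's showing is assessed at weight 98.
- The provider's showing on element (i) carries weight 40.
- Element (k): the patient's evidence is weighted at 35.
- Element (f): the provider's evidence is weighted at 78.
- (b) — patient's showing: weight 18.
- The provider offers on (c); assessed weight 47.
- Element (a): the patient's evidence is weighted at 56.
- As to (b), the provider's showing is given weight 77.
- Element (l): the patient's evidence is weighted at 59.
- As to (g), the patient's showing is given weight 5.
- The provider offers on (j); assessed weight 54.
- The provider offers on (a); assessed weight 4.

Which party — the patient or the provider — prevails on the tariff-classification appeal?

— Issue I —
At Stage I.1 the patient must meet a preponderance (weight is at least 51): on (a) the weight is 56 less the opposing 4 gives net 52, ≥ 51, so (a) meets the standard.
  Stage I.1 is satisfied; the onus moves to the provider.
At Stage I.2 the provider must meet a preponderance (weight is at least 51): on (b) the weight is 77 less the opposing 18 gives net 59, ≥ 51, so (b) meets the standard.
  Stage I.2 carried; the burden shifts to the patient.
At Stage I.3 the patient must meet a preponderance (weight is at least 51): on (c) the weight is 98 less the opposing 47 gives net 51, ≥ 51, so (c) meets the standard.
  Stage I.3 carried; the final stage is satisfied.
Every stage carried; the patient prevails on this issue.
— Issue II —
Stage II.1 (patient, a heightened civil standard, weight is at least 79): (d) 82 ≥ 79 — meets.
  Stage II.1 is satisfied; the onus moves to the provider.
Stage II.2 (provider, a heightened civil standard, weight is at least 79): (e) net 85−2=83 ≥ 79 — meets; (f) net 78−1=77 < 79 — fails.
  Stage II.2 not carried; the provider fails its burden.
So the patient prevails on this issue.
— Issue III —
At Stage III.1 the patient must meet a more-likely-than-not showing (weight is at least 48): on (i) the weight is 76 less the opposing 40 gives net 36, which does not reach 48, so (i) does not meet the standard; on (j) the weight is 93 less the opposing 54 gives net 39, which does not reach 48, so (j) does not meet the standard.
  Not every element is met, so the patient fails to carry Stage III.1.
So the provider prevails on this issue.
Per-issue: Issue I → patient; Issue II → patient; Issue III → provider. The patient must prevail on at least one issue; overall, the patient prevails.

patient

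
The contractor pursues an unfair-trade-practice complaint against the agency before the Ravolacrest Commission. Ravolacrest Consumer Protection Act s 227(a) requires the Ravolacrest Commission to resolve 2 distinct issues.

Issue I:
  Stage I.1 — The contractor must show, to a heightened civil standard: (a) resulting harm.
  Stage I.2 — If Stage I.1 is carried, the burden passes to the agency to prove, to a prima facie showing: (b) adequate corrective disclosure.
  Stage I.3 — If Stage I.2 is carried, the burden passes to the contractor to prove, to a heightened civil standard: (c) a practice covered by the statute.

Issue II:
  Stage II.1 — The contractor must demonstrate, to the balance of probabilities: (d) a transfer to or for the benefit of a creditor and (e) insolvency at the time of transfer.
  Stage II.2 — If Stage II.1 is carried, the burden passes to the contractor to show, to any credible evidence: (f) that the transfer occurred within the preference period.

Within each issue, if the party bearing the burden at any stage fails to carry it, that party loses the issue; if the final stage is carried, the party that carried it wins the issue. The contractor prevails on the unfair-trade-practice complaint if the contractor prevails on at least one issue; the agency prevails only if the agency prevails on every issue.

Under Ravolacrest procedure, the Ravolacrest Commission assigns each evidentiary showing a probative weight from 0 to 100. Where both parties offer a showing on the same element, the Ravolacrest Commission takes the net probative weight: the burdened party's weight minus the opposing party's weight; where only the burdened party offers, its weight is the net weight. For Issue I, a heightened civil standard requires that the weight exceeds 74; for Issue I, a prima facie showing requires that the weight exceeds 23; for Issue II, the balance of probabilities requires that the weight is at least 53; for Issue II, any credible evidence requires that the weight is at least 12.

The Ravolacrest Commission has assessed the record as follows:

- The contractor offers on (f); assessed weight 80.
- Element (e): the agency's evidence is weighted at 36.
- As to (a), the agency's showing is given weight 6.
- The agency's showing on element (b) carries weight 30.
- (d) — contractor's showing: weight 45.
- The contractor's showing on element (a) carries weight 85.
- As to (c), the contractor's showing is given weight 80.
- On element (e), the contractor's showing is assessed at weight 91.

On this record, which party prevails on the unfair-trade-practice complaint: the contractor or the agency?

contractor

— Issue I —
At Stage I.1 the contractor must meet a heightened civil standard (weight exceeds 74): on (a) the weight is 85 less the opposing 6 gives net 79, which does exceed 74, so (a) meets the standard.
  Stage I.1 carried; the burden shifts to the agency.
At Stage I.2 the agency must meet a prima facie showing (weight exceeds 23): on (b) the weight is 30, which does exceed 23, so (b) meets the standard.
  All elements met. The burden passes to the contractor.
At Stage I.3 the contractor must meet a heightened civil standard (weight exceeds 74): on (c) the weight is 80, > 74, so (c) meets the standard.
  All elements met at the final stage.
All stages carried — the contractor prevails on this issue.
— Issue II —
Stage II.1 (contractor, the balance of probabilities, weight is at least 53): (d) 45 < 53 — fails; (e) net 91−36=55 ≥ 53 — meets.
  Not every element is met, so the contractor fails to carry Stage II.1.
So the agency prevails on this issue.
Per-issue: Issue I → contractor; Issue II → agency. The contractor must prevail on at least one issue; overall, the contractor prevails.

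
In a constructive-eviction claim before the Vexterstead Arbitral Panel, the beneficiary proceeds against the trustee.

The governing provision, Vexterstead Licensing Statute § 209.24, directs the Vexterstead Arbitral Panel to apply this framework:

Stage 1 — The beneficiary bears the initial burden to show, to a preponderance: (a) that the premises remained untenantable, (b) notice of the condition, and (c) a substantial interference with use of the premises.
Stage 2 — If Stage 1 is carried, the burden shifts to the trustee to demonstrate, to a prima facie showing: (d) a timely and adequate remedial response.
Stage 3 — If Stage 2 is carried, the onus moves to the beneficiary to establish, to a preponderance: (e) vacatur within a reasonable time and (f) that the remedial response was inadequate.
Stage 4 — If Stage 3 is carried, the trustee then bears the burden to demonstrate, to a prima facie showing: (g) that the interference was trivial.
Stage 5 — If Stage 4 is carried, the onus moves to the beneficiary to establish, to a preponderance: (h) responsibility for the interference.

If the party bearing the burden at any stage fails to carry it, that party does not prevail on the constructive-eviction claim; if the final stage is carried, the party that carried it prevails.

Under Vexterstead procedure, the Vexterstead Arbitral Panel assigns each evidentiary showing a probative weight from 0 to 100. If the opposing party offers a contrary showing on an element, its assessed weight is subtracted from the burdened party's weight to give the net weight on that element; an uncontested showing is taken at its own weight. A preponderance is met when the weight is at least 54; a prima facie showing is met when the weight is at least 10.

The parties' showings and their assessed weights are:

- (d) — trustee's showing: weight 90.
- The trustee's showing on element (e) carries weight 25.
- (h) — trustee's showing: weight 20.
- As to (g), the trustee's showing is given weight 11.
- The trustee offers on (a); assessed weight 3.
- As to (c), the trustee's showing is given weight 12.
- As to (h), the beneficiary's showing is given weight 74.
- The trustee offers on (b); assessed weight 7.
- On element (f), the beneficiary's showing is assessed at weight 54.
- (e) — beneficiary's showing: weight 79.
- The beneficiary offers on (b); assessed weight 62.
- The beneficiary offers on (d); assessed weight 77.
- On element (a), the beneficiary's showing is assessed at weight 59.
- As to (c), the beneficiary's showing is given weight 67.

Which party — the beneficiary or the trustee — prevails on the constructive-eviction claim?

Stage 1 — burden on beneficiary; standard: a preponderance (weight is at least 54).
    (a): 59 − 3 = 56 ≥ 54 [met]
    (b): 62 − 7 = 55 ≥ 54 [met]
    (c): 67 − 12 = 55 ≥ 54 [met]
  Stage 1 is satisfied; the onus moves to the trustee.
Stage 2 — burden on trustee; standard: a prima facie showing (weight is at least 10).
    (d): 90 − 77 = 13 ≥ 10 [met]
  Stage 2 carried; the burden shifts to the beneficiary.
Stage 3 — burden on beneficiary; standard: a preponderance (weight is at least 54).
    (e): 79 − 25 = 54 ≥ 54 [met]
    (f): 54 ≥ 54 [met]
  All elements met. The burden passes to the trustee.
Stage 4 — burden on trustee; standard: a prima facie showing (weight is at least 10).
    (g): 11 ≥ 10 [met]
  Stage 4 is satisfied; the onus moves to the beneficiary.
Stage 5 — burden on beneficiary; standard: a preponderance (weight is at least 54).
    (h): 74 − 20 = 54 ≥ 54 [met]
  All elements met at the final stage.
With every stage satisfied, the beneficiary prevails.

beneficiary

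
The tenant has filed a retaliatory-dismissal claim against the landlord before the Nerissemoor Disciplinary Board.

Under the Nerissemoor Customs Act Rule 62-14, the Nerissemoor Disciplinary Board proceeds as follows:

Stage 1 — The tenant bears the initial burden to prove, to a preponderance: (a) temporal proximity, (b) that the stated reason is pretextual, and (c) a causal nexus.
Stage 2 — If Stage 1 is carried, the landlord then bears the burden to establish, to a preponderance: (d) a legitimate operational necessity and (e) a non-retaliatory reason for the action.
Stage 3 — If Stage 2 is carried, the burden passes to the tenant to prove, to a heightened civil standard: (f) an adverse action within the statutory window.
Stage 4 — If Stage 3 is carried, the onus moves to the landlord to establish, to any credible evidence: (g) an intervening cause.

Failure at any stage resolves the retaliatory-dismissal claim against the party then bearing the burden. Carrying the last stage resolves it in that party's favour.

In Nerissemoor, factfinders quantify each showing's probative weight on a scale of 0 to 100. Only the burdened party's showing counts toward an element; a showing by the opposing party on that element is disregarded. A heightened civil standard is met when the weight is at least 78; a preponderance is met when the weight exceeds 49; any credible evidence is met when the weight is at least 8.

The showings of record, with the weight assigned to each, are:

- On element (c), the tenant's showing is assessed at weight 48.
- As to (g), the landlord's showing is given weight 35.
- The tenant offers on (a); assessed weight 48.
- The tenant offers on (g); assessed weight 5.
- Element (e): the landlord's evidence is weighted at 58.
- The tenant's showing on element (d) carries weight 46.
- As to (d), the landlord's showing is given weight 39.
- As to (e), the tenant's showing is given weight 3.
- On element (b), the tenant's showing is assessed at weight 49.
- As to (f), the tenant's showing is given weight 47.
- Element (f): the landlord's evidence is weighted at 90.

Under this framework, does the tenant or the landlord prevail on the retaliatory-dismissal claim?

Stage 1 — burden on tenant; standard: a preponderance (weight exceeds 49).
    (a): 48 ≤ 49 [not met]
    (b): 49 ≤ 49 [not met]
    (c): 48 ≤ 49 [not met]
  Stage 1 not carried; the tenant fails its burden.
The analysis ends at Stage 1; the landlord prevails.

landlord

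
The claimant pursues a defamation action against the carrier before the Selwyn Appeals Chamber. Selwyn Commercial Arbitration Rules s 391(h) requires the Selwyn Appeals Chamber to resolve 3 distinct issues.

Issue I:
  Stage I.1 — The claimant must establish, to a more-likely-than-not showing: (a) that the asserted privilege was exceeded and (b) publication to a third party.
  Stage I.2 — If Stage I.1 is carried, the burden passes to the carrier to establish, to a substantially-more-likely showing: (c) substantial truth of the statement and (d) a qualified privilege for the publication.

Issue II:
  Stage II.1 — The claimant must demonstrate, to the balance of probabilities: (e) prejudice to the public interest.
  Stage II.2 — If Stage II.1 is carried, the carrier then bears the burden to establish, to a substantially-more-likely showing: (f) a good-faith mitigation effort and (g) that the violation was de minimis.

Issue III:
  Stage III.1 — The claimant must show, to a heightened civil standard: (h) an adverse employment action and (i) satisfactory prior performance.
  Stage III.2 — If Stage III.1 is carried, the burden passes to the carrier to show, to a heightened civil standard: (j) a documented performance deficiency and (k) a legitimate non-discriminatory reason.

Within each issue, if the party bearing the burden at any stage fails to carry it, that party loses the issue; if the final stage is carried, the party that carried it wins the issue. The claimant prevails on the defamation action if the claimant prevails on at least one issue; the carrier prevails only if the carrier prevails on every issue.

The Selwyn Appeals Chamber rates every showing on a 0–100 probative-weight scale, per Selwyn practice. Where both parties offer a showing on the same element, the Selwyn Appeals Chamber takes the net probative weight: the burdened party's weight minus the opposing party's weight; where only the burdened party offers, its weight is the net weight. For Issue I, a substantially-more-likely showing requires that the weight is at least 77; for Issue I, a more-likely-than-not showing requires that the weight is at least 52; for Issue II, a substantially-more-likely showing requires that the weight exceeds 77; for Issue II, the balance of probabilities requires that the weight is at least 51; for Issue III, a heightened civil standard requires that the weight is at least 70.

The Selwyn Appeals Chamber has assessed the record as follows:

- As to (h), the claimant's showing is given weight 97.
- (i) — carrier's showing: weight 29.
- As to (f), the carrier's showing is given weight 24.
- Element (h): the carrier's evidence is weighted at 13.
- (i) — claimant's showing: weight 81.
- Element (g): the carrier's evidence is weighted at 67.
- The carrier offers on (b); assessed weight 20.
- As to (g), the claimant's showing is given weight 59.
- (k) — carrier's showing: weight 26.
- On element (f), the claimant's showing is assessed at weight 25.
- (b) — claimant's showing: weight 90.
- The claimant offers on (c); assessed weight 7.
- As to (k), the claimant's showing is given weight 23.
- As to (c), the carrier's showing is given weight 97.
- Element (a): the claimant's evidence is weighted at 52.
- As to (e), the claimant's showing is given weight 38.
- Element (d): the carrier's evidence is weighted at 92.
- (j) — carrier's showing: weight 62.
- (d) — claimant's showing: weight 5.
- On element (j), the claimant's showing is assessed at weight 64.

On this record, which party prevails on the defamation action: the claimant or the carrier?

— Issue I —
Stage I.1 (claimant, a more-likely-than-not showing, weight is at least 52): (a) 52 ≥ 52 — meets; (b) net 90−20=70 ≥ 52 — meets.
  The claimant carries Stage I.1; the carrier now bears the burden.
Stage I.2 (carrier, a substantially-more-likely showing, weight is at least 77): (c) net 97−7=90 ≥ 77 — meets; (d) net 92−5=87 ≥ 77 — meets.
  All elements met at the final stage.
All stages carried — the carrier prevails on this issue.
— Issue II —
Stage II.1 (claimant, the balance of probabilities, weight is at least 51): (e) 38 < 51 — fails.
  The claimant does not carry Stage II.1.
So the carrier prevails on this issue.
— Issue III —
At Stage III.1 the claimant must meet a heightened civil standard (weight is at least 70): on (h) the weight is 97 less the opposing 13 gives net 84, which does reach 70, so (h) meets the standard; on (i) the weight is 81 less the opposing 29 gives net 52, which does not reach 70, so (i) does not meet the standard.
  The claimant does not carry Stage III.1.
The analysis ends at Stage III.1; the carrier prevails on this issue.
Per-issue: Issue I → carrier; Issue II → carrier; Issue III → carrier. The claimant must prevail on at least one issue; overall, the carrier prevails.

carrier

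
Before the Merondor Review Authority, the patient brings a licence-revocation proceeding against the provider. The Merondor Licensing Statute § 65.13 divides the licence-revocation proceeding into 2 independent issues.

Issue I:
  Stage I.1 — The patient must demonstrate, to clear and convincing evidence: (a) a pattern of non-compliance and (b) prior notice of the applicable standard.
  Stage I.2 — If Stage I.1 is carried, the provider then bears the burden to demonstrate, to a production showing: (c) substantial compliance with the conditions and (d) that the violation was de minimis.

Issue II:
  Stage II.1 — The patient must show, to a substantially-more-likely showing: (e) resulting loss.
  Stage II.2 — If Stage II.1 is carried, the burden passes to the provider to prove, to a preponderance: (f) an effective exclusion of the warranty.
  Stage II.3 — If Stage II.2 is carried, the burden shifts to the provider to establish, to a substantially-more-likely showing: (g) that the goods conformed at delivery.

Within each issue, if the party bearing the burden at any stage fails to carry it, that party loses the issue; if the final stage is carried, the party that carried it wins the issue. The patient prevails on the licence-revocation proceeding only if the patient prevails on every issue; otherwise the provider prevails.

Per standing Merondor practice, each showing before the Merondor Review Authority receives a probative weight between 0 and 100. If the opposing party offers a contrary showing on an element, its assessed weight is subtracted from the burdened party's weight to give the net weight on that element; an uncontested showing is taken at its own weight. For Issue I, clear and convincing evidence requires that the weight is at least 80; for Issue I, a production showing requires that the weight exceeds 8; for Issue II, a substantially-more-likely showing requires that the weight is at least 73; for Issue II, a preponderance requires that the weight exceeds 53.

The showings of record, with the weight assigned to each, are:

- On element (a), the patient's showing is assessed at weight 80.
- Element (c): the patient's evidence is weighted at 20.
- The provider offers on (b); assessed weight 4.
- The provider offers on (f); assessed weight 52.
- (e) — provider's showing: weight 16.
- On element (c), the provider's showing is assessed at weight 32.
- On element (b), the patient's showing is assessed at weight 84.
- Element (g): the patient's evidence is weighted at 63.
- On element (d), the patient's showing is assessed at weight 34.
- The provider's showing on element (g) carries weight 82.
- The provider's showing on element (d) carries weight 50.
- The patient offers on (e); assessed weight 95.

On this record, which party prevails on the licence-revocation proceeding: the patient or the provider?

— Issue I —
At Stage I.1 the patient must meet clear and convincing evidence (weight is at least 80): on (a) the weight is 80, ≥ 80, so (a) meets the standard; on (b) the weight is 84 less the opposing 4 gives net 80, which does reach 80, so (b) meets the standard.
  Stage I.1 is satisfied; the onus moves to the provider.
At Stage I.2 the provider must meet a production showing (weight exceeds 8): on (c) the weight is 32 less the opposing 20 gives net 12, which does exceed 8, so (c) meets the standard; on (d) the weight is 50 less the opposing 34 gives net 16, which does exceed 8, so (d) meets the standard.
  The provider carries the last stage.
Every stage carried; the provider prevails on this issue.
— Issue II —
Stage II.1 — burden on patient; standard: a substantially-more-likely showing (weight is at least 73).
    (e): 95 − 16 = 79 ≥ 73 [met]
  Stage II.1 carried; the burden shifts to the provider.
Stage II.2 — burden on provider; standard: a preponderance (weight exceeds 53).
    (f): 52 ≤ 53 [not met]
  Not every element is met, so the provider fails to carry Stage II.2.
The patient prevails on this issue.
Per-issue: Issue I → provider; Issue II → patient. The patient must prevail on every issue; overall, the provider prevails.

provider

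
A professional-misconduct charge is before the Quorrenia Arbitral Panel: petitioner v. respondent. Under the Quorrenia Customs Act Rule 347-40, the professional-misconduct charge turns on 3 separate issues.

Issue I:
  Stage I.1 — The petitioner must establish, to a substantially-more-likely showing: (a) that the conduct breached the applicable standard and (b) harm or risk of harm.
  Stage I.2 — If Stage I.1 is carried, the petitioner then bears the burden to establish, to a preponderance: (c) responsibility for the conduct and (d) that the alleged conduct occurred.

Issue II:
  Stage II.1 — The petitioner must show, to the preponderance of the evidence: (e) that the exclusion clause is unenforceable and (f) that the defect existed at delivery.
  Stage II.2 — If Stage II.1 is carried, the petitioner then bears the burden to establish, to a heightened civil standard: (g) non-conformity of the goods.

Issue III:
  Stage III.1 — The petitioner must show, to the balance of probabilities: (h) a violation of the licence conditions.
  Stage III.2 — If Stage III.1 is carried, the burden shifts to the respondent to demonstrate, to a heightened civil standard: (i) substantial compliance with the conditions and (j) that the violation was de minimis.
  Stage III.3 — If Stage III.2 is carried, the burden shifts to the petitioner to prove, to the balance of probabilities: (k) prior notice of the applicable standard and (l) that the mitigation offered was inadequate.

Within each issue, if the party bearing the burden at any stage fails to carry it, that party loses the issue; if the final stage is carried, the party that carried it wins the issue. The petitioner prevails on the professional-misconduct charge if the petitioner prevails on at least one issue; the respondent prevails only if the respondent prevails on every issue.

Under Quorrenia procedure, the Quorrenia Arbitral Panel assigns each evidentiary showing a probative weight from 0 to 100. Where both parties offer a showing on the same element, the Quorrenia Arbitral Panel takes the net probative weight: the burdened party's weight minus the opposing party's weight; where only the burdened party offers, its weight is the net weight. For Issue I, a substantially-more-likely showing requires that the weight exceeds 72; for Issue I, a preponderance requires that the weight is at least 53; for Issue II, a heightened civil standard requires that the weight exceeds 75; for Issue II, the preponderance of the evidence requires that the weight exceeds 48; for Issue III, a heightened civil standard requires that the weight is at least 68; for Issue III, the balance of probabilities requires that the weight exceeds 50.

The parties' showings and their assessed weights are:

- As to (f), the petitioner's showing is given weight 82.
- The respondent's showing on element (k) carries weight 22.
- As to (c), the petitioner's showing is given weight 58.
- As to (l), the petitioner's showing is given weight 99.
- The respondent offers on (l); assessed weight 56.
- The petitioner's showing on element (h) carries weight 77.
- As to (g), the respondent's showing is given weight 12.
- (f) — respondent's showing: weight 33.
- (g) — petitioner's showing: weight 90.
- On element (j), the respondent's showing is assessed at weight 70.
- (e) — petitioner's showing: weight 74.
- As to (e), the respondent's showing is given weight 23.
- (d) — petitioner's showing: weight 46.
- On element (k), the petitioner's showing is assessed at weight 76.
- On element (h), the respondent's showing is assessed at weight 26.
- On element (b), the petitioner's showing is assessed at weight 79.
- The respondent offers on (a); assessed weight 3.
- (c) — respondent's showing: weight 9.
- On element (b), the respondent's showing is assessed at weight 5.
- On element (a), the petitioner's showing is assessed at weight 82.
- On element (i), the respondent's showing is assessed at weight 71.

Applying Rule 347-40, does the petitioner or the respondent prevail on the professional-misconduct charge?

— Issue I —
At Stage I.1 the petitioner must meet a substantially-more-likely showing (weight exceeds 72): on (a) the weight is 82 less the opposing 3 gives net 79, > 72, so (a) meets the standard; on (b) the weight is 79 less the opposing 5 gives net 74, > 72, so (b) meets the standard.
  All elements met. The petitioner retains the burden for Stage I.2.
At Stage I.2 the petitioner must meet a preponderance (weight is at least 53): on (c) the weight is 58 less the opposing 9 gives net 49, < 53, so (c) does not meet the standard; on (d) the weight is 46, which does not reach 53, so (d) does not meet the standard.
  The petitioner does not carry Stage I.2.
So the respondent prevails on this issue.
— Issue II —
Stage II.1 — burden on petitioner; standard: the preponderance of the evidence (weight exceeds 48).
    (e): 74 − 23 = 51 > 48 [met]
    (f): 82 − 33 = 49 > 48 [met]
  All elements met. The petitioner retains the burden for Stage II.2.
Stage II.2 — burden on petitioner; standard: a heightened civil standard (weight exceeds 75).
    (g): 90 − 12 = 78 > 75 [met]
  All elements met at the final stage.
Every stage carried; the petitioner prevails on this issue.
— Issue III —
At Stage III.1 the petitioner must meet the balance of probabilities (weight exceeds 50): on (h) the weight is 77 less the opposing 26 gives net 51, which does exceed 50, so (h) meets the standard.
  The petitioner carries Stage III.1; the respondent now bears the burden.
At Stage III.2 the respondent must meet a heightened civil standard (weight is at least 68): on (i) the weight is 71, ≥ 68, so (i) meets the standard; on (j) the weight is 70, which does reach 68, so (j) meets the standard.
  The respondent carries Stage III.2; the petitioner now bears the burden.
At Stage III.3 the petitioner must meet the balance of probabilities (weight exceeds 50): on (k) the weight is 76 less the opposing 22 gives net 54, which does exceed 50, so (k) meets the standard; on (l) the weight is 99 less the opposing 56 gives net 43, ≤ 50, so (l) does not meet the standard.
  Stage III.3 not carried; the petitioner fails its burden.
The analysis ends at Stage III.3; the respondent prevails on this issue.
Per-issue: Issue I → respondent; Issue II → petitioner; Issue III → respondent. The petitioner must prevail on at least one issue; overall, the petitioner prevails.

petitioner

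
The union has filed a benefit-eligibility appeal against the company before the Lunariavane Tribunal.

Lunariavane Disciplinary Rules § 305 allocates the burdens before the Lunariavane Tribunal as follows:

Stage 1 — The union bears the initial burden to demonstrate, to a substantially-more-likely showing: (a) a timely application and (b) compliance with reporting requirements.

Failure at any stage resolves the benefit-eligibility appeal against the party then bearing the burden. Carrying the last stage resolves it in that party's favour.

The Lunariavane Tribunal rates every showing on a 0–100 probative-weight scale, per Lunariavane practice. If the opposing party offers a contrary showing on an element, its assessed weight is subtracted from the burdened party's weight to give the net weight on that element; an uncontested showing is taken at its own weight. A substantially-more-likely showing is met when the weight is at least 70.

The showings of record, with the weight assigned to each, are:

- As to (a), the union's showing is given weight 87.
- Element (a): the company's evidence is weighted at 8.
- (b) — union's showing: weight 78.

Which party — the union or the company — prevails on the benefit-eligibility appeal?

union

Stage 1 (union, a substantially-more-likely showing, weight is at least 70): (a) net 87−8=79 ≥ 70 — meets; (b) 78 ≥ 70 — meets.
  All elements met at the final stage.
With every stage satisfied, the union prevails.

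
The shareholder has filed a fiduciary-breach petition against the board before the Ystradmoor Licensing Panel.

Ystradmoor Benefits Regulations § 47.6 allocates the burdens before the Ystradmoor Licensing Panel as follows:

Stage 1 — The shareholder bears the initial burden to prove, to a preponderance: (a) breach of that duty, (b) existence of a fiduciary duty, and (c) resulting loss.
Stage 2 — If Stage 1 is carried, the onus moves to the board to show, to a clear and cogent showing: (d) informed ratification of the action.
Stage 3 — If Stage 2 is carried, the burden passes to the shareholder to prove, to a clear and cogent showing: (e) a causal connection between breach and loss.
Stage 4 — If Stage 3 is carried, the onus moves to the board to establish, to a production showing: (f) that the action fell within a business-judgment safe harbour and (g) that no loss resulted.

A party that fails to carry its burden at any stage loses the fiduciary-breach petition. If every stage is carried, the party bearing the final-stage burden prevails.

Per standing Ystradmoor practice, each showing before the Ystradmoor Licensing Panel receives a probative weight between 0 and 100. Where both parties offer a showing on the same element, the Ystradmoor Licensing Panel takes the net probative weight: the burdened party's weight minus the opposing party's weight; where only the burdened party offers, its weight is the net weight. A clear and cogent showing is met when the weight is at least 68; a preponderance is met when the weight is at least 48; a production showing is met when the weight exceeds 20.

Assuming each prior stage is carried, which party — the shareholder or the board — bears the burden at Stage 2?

Stage 2's rule assigns the burden to the board (to a clear and cogent showing).

board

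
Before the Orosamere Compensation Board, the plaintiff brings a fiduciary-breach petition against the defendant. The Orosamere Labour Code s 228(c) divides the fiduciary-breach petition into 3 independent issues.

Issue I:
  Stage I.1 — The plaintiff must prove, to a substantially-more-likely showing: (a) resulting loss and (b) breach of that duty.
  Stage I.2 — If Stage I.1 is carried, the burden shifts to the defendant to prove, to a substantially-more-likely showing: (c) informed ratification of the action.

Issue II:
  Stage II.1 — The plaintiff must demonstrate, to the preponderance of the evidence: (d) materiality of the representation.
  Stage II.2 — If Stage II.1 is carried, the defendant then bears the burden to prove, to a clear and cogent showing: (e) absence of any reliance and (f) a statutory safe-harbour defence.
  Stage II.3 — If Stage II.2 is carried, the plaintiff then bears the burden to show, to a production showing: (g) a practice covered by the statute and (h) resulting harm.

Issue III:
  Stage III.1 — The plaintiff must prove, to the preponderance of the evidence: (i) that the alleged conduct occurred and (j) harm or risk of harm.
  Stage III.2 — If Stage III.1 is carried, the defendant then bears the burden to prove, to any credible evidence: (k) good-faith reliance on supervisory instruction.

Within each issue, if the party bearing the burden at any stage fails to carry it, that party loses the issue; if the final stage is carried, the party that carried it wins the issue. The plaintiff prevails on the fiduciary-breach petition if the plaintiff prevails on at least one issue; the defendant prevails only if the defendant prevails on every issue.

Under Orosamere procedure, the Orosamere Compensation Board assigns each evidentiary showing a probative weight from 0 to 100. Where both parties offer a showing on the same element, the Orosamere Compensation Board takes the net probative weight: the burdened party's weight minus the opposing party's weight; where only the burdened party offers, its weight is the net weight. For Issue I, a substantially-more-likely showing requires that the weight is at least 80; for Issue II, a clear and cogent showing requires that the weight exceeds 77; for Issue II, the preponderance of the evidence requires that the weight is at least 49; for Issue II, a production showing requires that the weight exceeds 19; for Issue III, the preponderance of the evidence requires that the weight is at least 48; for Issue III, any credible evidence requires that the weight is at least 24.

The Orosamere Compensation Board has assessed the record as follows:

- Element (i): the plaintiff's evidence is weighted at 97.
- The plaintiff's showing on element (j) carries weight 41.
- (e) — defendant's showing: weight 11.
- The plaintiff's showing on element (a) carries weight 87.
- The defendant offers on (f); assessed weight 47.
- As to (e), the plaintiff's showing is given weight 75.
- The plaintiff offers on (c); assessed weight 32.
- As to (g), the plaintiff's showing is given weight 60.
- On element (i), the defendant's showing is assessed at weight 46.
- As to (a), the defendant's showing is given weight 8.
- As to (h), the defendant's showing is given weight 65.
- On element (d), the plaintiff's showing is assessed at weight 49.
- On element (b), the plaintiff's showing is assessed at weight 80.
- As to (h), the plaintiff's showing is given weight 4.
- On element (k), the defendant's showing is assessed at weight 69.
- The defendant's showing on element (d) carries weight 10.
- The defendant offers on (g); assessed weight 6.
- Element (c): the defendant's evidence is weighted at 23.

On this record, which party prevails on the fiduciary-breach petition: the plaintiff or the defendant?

— Issue I —
Stage I.1 — burden on plaintiff; standard: a substantially-more-likely showing (weight is at least 80).
    (a): 87 − 8 = 79 < 80 [not met]
    (b): 80 ≥ 80 [met]
  Stage I.1 not carried; the plaintiff fails its burden.
So the defendant prevails on this issue.
— Issue II —
Stage II.1 (plaintiff, the preponderance of the evidence, weight is at least 49): (d) net 49−10=39 < 49 — fails.
  Not every element is met, so the plaintiff fails to carry Stage II.1.
So the defendant prevails on this issue.
— Issue III —
Stage III.1 — burden on plaintiff; standard: the preponderance of the evidence (weight is at least 48).
    (i): 97 − 46 = 51 ≥ 48 [met]
    (j): 41 < 48 [not met]
  Stage III.1 not carried; the plaintiff fails its burden.
So the defendant prevails on this issue.
Per-issue: Issue I → defendant; Issue II → defendant; Issue III → defendant. The plaintiff must prevail on at least one issue; overall, the defendant prevails.

defendant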